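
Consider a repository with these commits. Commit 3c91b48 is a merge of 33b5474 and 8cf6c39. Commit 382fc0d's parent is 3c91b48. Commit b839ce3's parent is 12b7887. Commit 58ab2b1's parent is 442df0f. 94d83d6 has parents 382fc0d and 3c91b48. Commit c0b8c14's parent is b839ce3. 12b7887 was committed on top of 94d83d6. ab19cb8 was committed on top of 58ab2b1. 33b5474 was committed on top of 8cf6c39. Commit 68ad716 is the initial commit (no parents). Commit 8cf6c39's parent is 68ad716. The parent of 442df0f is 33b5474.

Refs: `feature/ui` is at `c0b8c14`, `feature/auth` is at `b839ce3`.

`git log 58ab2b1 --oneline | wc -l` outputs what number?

5

Walking parent pointers from 58ab2b1: reachable set = {33b5474, 442df0f, 58ab2b1, 68ad716, 8cf6c39}.
That is 5 commits.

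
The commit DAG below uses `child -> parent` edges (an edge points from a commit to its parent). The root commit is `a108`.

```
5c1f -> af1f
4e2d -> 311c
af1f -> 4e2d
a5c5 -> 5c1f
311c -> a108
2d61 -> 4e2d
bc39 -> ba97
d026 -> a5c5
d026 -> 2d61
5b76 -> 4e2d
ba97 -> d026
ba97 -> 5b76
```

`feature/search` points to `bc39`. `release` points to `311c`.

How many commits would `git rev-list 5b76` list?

4

Walking parent pointers from 5b76: reachable set = {311c, 4e2d, 5b76, a108}.
That is 4 commits.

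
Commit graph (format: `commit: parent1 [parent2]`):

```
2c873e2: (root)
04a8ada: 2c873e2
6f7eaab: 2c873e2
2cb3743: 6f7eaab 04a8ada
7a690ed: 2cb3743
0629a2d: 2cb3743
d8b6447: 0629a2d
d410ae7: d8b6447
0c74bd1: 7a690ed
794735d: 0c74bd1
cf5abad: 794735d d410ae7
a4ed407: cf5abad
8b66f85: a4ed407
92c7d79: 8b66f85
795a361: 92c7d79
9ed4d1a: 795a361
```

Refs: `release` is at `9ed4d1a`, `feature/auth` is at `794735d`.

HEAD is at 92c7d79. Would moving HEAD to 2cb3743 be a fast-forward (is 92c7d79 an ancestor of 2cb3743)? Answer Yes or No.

A fast-forward from 92c7d79 to 2cb3743 is possible iff 92c7d79 is an ancestor of 2cb3743.
Ancestors of 2cb3743: {04a8ada, 2c873e2, 2cb3743, 6f7eaab}.
92c7d79 is not among them, so fast-forward is not possible.

No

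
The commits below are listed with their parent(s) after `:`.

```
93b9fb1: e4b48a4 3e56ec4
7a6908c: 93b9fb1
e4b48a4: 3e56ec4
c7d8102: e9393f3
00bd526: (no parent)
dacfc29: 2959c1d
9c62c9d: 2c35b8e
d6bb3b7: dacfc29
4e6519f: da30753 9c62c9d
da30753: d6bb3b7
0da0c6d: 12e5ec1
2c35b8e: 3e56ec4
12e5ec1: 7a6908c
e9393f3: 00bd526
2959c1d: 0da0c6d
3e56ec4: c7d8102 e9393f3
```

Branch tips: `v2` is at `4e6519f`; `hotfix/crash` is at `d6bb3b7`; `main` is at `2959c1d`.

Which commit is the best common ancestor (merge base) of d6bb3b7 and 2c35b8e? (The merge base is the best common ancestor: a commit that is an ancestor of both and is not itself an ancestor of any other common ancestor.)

3e56ec4

Ancestors of d6bb3b7: {00bd526, 0da0c6d, 12e5ec1, 2959c1d, 3e56ec4, 7a6908c, 93b9fb1, c7d8102, d6bb3b7, dacfc29, e4b48a4, e9393f3}.
Ancestors of 2c35b8e: {00bd526, 2c35b8e, 3e56ec4, c7d8102, e9393f3}.
Common ancestors: {00bd526, 3e56ec4, c7d8102, e9393f3}.
Among these, 3e56ec4 is not an ancestor of any other common ancestor — it is the merge base.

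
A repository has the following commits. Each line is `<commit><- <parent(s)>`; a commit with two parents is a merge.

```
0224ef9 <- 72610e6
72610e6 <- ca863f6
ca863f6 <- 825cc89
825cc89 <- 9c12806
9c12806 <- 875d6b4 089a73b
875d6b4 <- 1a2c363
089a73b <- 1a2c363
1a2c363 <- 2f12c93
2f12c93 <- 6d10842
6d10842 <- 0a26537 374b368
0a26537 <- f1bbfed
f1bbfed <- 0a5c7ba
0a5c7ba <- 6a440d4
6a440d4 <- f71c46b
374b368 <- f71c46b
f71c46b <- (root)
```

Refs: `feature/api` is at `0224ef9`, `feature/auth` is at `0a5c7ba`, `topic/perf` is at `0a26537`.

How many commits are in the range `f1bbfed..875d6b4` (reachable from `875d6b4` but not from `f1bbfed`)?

6

Reachable from 875d6b4: {0a26537, 0a5c7ba, 1a2c363, 2f12c93, 374b368, 6a440d4, 6d10842, 875d6b4, f1bbfed, f71c46b}.
Reachable from f1bbfed: {0a5c7ba, 6a440d4, f1bbfed, f71c46b}.
In 875d6b4's history but not f1bbfed's: {0a26537, 1a2c363, 2f12c93, 374b368, 6d10842, 875d6b4} — 6 commits.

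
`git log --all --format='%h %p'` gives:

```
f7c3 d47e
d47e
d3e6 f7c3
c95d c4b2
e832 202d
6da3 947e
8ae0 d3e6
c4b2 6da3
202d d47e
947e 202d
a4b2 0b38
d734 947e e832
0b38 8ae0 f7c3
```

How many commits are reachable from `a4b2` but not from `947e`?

5

Reachable from a4b2: {0b38, 8ae0, a4b2, d3e6, d47e, f7c3}.
Reachable from 947e: {202d, 947e, d47e}.
In a4b2's history but not 947e's: {0b38, 8ae0, a4b2, d3e6, f7c3} — 5 commits.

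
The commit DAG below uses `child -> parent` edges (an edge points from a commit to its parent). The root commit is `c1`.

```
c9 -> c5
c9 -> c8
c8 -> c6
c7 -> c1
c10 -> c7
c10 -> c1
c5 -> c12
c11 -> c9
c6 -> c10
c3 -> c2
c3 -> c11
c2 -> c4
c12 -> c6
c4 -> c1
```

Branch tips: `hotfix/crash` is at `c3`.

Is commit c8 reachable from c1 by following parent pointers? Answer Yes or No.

Ancestors of c1: {c1}.
c8 is not in that set, so it is not an ancestor of c1.

No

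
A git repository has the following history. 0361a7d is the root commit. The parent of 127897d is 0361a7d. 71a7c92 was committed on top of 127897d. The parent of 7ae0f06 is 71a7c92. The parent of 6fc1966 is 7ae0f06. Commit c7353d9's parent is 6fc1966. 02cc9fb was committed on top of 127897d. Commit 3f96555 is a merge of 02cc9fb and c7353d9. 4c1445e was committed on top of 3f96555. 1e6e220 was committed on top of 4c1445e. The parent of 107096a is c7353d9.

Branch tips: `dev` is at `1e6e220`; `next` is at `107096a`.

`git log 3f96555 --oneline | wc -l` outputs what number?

8

Walking parent pointers from 3f96555: reachable set = {02cc9fb, 0361a7d, 127897d, 3f96555, 6fc1966, 71a7c92, 7ae0f06, c7353d9}.
That is 8 commits.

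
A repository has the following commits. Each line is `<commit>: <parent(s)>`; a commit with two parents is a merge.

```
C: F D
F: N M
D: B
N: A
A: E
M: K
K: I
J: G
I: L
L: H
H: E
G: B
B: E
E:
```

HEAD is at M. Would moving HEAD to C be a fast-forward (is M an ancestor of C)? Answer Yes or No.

A fast-forward from M to C is possible iff M is an ancestor of C.
Ancestors of C: {A, B, C, D, E, F, H, I, K, L, M, N}.
M is among them, so fast-forward is possible.

Yes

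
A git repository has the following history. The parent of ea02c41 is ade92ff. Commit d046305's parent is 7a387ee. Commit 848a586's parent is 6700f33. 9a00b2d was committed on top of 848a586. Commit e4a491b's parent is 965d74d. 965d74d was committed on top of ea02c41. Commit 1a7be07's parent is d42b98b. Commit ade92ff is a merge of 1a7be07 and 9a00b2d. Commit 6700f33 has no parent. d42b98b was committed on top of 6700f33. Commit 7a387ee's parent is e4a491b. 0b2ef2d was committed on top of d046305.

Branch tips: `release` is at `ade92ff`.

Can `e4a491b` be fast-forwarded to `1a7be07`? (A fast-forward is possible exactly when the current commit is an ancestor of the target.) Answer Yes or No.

A fast-forward from e4a491b to 1a7be07 is possible iff e4a491b is an ancestor of 1a7be07.
Ancestors of 1a7be07: {1a7be07, 6700f33, d42b98b}.
e4a491b is not among them, so fast-forward is not possible.

No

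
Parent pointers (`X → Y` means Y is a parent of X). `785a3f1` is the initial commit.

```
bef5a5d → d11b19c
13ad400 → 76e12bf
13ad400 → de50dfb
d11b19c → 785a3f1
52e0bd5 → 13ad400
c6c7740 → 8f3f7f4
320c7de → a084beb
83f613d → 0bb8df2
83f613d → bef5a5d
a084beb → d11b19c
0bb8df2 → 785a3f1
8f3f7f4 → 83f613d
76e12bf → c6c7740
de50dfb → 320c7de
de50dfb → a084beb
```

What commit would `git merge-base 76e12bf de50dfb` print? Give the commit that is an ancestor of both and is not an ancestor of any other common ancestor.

Ancestors of 76e12bf: {0bb8df2, 76e12bf, 785a3f1, 83f613d, 8f3f7f4, bef5a5d, c6c7740, d11b19c}.
Ancestors of de50dfb: {320c7de, 785a3f1, a084beb, d11b19c, de50dfb}.
Common ancestors: {785a3f1, d11b19c}.
Among these, d11b19c is not an ancestor of any other common ancestor — it is the merge base.

d11b19c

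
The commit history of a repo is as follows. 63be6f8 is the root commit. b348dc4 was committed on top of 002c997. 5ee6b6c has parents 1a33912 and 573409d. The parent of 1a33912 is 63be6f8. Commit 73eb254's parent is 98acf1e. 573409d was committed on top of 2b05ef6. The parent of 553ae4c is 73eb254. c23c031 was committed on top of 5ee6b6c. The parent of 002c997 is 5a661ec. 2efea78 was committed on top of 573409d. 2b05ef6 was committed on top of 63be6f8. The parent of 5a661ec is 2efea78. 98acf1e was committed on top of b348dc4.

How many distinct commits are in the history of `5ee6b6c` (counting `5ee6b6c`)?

5

Walking parent pointers from 5ee6b6c: reachable set = {1a33912, 2b05ef6, 573409d, 5ee6b6c, 63be6f8}.
That is 5 commits.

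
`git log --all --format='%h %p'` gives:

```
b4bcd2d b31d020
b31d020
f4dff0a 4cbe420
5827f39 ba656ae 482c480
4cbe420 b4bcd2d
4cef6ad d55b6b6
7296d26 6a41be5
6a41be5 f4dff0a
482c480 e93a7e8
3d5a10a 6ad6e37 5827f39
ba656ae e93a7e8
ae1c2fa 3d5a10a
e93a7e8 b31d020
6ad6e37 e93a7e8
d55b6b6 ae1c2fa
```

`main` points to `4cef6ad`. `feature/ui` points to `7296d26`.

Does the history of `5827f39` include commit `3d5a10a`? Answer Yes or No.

No

Ancestors of 5827f39: {482c480, 5827f39, b31d020, ba656ae, e93a7e8}.
3d5a10a is not in that set, so it is not an ancestor of 5827f39.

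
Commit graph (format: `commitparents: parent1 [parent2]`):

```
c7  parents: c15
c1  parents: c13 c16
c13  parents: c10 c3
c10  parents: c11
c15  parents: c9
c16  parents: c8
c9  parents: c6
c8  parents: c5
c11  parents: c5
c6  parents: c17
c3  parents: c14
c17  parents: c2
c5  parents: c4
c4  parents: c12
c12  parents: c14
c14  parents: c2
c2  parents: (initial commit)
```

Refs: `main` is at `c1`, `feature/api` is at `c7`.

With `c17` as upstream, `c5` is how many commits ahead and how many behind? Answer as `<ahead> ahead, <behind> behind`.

Reachable from c5: {c12, c14, c2, c4, c5}.
Reachable from c17: {c17, c2}.
Only in c5's history (ahead): {c12, c14, c4, c5} — 4.
Only in c17's history (behind): {c17} — 1.

4 ahead, 1 behind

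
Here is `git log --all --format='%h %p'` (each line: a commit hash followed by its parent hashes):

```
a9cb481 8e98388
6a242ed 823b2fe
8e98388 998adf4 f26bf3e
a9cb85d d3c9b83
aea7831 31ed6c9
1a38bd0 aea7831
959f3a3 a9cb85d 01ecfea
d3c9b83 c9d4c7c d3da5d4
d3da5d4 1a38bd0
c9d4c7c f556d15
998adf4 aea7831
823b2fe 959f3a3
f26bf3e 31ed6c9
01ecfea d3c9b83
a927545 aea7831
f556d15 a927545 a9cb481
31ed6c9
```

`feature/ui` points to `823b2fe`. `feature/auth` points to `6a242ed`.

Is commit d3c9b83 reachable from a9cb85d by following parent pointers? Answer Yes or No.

Yes

Ancestors of a9cb85d (commits reachable by following parents): {1a38bd0, 31ed6c9, 8e98388, 998adf4, a927545, a9cb481, a9cb85d, aea7831, c9d4c7c, d3c9b83, d3da5d4, f26bf3e, f556d15}.
d3c9b83 is in that set, so it is an ancestor of a9cb85d.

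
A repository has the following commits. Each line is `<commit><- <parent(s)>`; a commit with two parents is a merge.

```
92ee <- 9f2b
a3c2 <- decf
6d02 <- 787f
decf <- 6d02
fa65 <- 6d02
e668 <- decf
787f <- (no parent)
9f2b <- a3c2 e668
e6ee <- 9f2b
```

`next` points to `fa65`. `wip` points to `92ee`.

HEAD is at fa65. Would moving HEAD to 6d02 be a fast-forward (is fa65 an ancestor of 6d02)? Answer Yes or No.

No

A fast-forward from fa65 to 6d02 is possible iff fa65 is an ancestor of 6d02.
Ancestors of 6d02: {6d02, 787f}.
fa65 is not among them, so fast-forward is not possible.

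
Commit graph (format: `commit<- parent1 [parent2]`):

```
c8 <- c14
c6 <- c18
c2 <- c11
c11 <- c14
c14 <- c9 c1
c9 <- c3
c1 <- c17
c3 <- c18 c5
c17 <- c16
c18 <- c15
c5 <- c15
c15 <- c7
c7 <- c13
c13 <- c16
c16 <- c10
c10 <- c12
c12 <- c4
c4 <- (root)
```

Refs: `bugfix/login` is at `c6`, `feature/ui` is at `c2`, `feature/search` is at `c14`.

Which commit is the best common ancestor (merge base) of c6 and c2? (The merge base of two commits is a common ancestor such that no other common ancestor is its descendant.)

c18

Ancestors of c6: {c10, c12, c13, c15, c16, c18, c4, c6, c7}.
Ancestors of c2: {c1, c10, c11, c12, c13, c14, c15, c16, c17, c18, c2, c3, c4, c5, c7, c9}.
Common ancestors: {c10, c12, c13, c15, c16, c18, c4, c7}.
Among these, c18 is not an ancestor of any other common ancestor — it is the merge base.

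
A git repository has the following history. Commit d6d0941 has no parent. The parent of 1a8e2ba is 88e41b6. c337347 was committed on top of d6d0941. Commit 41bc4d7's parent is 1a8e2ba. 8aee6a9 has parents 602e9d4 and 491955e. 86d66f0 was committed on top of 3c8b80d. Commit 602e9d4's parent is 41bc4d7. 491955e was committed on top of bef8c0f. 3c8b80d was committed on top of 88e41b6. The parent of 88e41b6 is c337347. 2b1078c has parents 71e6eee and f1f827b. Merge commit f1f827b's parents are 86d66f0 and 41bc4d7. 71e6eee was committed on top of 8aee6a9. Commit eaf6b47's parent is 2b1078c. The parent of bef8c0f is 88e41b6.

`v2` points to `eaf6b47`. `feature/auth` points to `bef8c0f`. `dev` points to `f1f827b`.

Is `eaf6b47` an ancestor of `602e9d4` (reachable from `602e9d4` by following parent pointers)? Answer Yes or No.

Ancestors of 602e9d4: {1a8e2ba, 41bc4d7, 602e9d4, 88e41b6, c337347, d6d0941}.
eaf6b47 is not in that set, so it is not an ancestor of 602e9d4.

No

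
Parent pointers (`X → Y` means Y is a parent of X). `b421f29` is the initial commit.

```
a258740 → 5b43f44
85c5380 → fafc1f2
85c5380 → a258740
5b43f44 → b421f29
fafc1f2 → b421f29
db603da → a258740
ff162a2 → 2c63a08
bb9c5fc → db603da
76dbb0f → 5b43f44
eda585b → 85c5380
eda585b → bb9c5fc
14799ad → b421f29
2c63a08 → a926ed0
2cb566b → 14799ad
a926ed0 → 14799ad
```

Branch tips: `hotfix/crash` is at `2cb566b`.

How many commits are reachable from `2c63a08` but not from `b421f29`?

3

Reachable from 2c63a08: {14799ad, 2c63a08, a926ed0, b421f29}.
Reachable from b421f29: {b421f29}.
In 2c63a08's history but not b421f29's: {14799ad, 2c63a08, a926ed0} — 3 commits.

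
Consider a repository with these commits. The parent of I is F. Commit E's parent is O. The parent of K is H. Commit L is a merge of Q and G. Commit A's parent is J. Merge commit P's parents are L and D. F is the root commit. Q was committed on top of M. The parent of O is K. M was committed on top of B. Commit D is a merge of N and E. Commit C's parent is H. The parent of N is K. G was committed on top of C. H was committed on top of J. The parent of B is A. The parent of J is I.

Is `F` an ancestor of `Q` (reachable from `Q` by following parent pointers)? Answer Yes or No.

Ancestors of Q (commits reachable by following parents): {A, B, F, I, J, M, Q}.
F is in that set, so it is an ancestor of Q.

Yes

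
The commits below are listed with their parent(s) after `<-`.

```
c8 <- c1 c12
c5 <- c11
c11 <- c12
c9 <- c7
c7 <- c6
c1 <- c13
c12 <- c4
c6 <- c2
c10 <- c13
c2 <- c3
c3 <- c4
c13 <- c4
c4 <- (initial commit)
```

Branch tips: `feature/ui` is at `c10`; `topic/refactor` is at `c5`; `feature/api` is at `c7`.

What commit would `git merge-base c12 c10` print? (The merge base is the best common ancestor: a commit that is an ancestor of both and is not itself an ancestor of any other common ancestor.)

c4

Ancestors of c12: {c12, c4}.
Ancestors of c10: {c10, c13, c4}.
Common ancestors: {c4}.
The only common ancestor is c4, so it is the merge base.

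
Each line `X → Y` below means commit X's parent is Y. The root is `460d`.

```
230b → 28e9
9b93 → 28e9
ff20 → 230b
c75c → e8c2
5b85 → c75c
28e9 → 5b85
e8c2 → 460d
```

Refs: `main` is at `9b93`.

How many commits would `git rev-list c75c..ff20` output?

Reachable from ff20: {230b, 28e9, 460d, 5b85, c75c, e8c2, ff20}.
Reachable from c75c: {460d, c75c, e8c2}.
In ff20's history but not c75c's: {230b, 28e9, 5b85, ff20} — 4 commits.

4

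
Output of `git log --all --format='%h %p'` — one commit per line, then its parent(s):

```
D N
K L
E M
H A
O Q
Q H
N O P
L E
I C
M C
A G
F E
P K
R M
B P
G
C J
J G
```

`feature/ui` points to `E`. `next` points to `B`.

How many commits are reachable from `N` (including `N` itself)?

13

Walking parent pointers from N: reachable set = {A, C, E, G, H, J, K, L, M, N, O, P, Q}.
That is 13 commits.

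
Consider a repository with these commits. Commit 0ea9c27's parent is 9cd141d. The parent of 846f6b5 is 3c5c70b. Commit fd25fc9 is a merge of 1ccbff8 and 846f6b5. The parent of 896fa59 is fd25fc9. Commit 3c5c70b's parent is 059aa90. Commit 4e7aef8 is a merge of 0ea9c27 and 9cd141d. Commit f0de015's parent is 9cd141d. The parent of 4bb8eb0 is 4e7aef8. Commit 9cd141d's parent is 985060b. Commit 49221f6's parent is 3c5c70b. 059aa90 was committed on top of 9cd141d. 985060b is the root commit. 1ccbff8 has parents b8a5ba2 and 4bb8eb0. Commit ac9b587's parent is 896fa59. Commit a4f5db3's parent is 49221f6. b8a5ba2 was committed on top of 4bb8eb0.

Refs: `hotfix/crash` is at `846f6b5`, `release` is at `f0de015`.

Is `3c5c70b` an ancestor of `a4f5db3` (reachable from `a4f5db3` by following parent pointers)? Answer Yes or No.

Yes

Ancestors of a4f5db3 (commits reachable by following parents): {059aa90, 3c5c70b, 49221f6, 985060b, 9cd141d, a4f5db3}.
3c5c70b is in that set, so it is an ancestor of a4f5db3.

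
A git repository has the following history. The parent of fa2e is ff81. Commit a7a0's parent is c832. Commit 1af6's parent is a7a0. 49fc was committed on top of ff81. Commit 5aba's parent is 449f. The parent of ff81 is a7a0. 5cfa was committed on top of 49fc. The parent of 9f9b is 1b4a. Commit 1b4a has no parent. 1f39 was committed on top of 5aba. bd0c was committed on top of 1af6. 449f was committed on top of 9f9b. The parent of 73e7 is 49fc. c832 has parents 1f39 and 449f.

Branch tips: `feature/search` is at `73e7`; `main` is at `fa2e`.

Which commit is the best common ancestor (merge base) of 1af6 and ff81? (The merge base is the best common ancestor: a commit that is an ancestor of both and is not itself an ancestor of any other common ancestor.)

a7a0

Ancestors of 1af6: {1af6, 1b4a, 1f39, 449f, 5aba, 9f9b, a7a0, c832}.
Ancestors of ff81: {1b4a, 1f39, 449f, 5aba, 9f9b, a7a0, c832, ff81}.
Common ancestors: {1b4a, 1f39, 449f, 5aba, 9f9b, a7a0, c832}.
Among these, a7a0 is not an ancestor of any other common ancestor — it is the merge base.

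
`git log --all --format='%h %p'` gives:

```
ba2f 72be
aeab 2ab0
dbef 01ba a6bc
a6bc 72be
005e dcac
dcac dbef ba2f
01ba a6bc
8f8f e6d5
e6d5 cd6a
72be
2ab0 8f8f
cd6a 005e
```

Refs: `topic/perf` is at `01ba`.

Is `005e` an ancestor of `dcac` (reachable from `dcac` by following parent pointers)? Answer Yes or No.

No

Ancestors of dcac: {01ba, 72be, a6bc, ba2f, dbef, dcac}.
005e is not in that set, so it is not an ancestor of dcac.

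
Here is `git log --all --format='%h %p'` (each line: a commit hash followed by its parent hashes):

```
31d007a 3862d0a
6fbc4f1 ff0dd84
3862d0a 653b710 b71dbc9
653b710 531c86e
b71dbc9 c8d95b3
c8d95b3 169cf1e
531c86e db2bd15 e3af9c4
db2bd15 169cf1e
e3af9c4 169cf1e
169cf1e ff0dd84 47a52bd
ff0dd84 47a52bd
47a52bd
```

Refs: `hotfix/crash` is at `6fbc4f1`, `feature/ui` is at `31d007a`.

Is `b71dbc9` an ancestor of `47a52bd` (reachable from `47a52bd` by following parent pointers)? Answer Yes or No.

No

Ancestors of 47a52bd: {47a52bd}.
b71dbc9 is not in that set, so it is not an ancestor of 47a52bd.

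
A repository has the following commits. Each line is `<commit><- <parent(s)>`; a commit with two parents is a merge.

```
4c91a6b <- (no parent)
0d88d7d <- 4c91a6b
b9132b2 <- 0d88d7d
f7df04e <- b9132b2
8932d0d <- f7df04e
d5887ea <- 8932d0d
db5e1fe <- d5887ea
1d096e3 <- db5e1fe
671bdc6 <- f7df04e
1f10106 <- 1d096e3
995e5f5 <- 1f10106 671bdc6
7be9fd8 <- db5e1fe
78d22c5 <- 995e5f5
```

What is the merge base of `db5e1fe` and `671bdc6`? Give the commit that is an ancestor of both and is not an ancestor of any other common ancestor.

f7df04e

Ancestors of db5e1fe: {0d88d7d, 4c91a6b, 8932d0d, b9132b2, d5887ea, db5e1fe, f7df04e}.
Ancestors of 671bdc6: {0d88d7d, 4c91a6b, 671bdc6, b9132b2, f7df04e}.
Common ancestors: {0d88d7d, 4c91a6b, b9132b2, f7df04e}.
Among these, f7df04e is not an ancestor of any other common ancestor — it is the merge base.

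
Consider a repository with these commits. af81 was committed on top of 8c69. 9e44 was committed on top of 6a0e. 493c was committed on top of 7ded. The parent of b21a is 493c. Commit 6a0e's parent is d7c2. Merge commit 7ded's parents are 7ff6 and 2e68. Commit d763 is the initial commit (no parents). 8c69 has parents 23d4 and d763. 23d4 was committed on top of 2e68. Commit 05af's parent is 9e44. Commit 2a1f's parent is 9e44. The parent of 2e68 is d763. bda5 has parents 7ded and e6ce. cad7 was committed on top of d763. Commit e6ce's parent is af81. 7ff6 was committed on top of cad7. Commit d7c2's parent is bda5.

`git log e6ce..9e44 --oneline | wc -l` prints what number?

7

Reachable from 9e44: {23d4, 2e68, 6a0e, 7ded, 7ff6, 8c69, 9e44, af81, bda5, cad7, d763, d7c2, e6ce}.
Reachable from e6ce: {23d4, 2e68, 8c69, af81, d763, e6ce}.
In 9e44's history but not e6ce's: {6a0e, 7ded, 7ff6, 9e44, bda5, cad7, d7c2} — 7 commits.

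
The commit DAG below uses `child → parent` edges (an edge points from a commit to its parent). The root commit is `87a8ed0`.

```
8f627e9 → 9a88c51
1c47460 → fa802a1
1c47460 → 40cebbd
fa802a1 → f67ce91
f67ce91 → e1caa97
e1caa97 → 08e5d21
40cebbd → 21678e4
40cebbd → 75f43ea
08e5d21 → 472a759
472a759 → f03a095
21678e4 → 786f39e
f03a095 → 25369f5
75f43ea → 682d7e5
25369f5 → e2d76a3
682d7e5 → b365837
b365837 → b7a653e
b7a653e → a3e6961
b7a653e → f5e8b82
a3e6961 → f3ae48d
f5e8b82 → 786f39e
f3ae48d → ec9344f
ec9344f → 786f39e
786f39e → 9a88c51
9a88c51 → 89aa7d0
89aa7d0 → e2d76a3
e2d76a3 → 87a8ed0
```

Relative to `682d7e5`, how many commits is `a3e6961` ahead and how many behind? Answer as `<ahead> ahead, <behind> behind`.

0 ahead, 4 behind

Reachable from a3e6961: {786f39e, 87a8ed0, 89aa7d0, 9a88c51, a3e6961, e2d76a3, ec9344f, f3ae48d}.
Reachable from 682d7e5: {682d7e5, 786f39e, 87a8ed0, 89aa7d0, 9a88c51, a3e6961, b365837, b7a653e, e2d76a3, ec9344f, f3ae48d, f5e8b82}.
Only in a3e6961's history (ahead): {} — 0.
Only in 682d7e5's history (behind): {682d7e5, b365837, b7a653e, f5e8b82} — 4.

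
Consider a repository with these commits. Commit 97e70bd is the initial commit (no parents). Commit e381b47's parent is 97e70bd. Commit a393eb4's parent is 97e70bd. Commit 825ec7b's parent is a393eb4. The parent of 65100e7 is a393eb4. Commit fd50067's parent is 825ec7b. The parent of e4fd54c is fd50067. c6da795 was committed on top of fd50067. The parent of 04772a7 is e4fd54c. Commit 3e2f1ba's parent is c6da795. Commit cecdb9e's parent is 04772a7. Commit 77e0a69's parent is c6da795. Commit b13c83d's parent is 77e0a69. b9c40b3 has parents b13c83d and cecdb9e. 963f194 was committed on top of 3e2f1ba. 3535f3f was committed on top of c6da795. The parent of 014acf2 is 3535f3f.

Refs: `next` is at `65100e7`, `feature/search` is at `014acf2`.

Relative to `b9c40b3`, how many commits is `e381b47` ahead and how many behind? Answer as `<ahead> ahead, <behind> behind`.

Reachable from e381b47: {97e70bd, e381b47}.
Reachable from b9c40b3: {04772a7, 77e0a69, 825ec7b, 97e70bd, a393eb4, b13c83d, b9c40b3, c6da795, cecdb9e, e4fd54c, fd50067}.
Only in e381b47's history (ahead): {e381b47} — 1.
Only in b9c40b3's history (behind): {04772a7, 77e0a69, 825ec7b, a393eb4, b13c83d, b9c40b3, c6da795, cecdb9e, e4fd54c, fd50067} — 10.

1 ahead, 10 behind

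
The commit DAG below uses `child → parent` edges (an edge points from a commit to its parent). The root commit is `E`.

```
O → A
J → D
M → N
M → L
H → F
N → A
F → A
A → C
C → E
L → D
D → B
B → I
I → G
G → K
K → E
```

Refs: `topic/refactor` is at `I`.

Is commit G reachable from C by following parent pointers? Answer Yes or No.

No

Ancestors of C: {C, E}.
G is not in that set, so it is not an ancestor of C.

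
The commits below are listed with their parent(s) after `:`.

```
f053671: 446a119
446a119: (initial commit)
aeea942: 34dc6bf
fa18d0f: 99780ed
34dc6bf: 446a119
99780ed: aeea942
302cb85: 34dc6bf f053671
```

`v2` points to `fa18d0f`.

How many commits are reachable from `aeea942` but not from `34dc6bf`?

Reachable from aeea942: {34dc6bf, 446a119, aeea942}.
Reachable from 34dc6bf: {34dc6bf, 446a119}.
In aeea942's history but not 34dc6bf's: {aeea942} — 1 commit.

1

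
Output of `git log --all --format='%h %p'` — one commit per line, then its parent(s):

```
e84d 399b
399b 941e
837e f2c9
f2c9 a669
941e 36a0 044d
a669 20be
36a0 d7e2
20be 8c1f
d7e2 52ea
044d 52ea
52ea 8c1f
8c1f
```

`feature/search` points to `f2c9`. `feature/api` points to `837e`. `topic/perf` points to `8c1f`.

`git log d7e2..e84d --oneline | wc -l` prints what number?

Reachable from e84d: {044d, 36a0, 399b, 52ea, 8c1f, 941e, d7e2, e84d}.
Reachable from d7e2: {52ea, 8c1f, d7e2}.
In e84d's history but not d7e2's: {044d, 36a0, 399b, 941e, e84d} — 5 commits.

5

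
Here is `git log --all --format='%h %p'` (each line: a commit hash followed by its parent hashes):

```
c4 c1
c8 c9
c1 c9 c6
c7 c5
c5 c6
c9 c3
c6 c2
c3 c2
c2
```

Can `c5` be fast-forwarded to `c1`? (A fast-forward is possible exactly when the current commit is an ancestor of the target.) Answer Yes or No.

No

A fast-forward from c5 to c1 is possible iff c5 is an ancestor of c1.
Ancestors of c1: {c1, c2, c3, c6, c9}.
c5 is not among them, so fast-forward is not possible.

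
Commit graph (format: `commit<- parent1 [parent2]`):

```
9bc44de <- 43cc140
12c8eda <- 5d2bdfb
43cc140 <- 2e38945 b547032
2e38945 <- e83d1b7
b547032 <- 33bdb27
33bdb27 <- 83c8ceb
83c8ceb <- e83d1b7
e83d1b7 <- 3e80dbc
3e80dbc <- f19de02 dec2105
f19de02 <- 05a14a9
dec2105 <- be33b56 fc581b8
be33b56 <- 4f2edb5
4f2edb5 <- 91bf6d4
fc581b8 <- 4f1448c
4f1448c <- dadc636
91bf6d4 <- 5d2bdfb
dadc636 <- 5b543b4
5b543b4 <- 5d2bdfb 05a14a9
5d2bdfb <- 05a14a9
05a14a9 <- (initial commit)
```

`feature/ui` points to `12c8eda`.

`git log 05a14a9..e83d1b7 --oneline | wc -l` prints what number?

Reachable from e83d1b7: {05a14a9, 3e80dbc, 4f1448c, 4f2edb5, 5b543b4, 5d2bdfb, 91bf6d4, be33b56, dadc636, dec2105, e83d1b7, f19de02, fc581b8}.
Reachable from 05a14a9: {05a14a9}.
In e83d1b7's history but not 05a14a9's: {3e80dbc, 4f1448c, 4f2edb5, 5b543b4, 5d2bdfb, 91bf6d4, be33b56, dadc636, dec2105, e83d1b7, f19de02, fc581b8} — 12 commits.

12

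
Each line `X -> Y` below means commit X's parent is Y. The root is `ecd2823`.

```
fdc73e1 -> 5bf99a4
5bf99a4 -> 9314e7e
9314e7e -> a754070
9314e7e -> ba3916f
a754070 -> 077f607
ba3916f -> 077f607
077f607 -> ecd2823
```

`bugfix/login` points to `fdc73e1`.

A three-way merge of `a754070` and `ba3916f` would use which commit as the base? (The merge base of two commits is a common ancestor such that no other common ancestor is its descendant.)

Ancestors of a754070: {077f607, a754070, ecd2823}.
Ancestors of ba3916f: {077f607, ba3916f, ecd2823}.
Common ancestors: {077f607, ecd2823}.
Among these, 077f607 is not an ancestor of any other common ancestor — it is the merge base.

077f607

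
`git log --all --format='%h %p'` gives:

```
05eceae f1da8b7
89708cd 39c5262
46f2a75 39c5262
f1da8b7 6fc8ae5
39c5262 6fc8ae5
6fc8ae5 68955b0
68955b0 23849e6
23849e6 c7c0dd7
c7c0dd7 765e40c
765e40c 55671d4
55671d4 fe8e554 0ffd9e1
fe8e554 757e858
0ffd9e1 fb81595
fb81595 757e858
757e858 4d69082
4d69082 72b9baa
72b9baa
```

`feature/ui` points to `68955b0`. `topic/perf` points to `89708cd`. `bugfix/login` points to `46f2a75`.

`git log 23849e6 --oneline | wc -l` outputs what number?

Walking parent pointers from 23849e6: reachable set = {0ffd9e1, 23849e6, 4d69082, 55671d4, 72b9baa, 757e858, 765e40c, c7c0dd7, fb81595, fe8e554}.
That is 10 commits.

10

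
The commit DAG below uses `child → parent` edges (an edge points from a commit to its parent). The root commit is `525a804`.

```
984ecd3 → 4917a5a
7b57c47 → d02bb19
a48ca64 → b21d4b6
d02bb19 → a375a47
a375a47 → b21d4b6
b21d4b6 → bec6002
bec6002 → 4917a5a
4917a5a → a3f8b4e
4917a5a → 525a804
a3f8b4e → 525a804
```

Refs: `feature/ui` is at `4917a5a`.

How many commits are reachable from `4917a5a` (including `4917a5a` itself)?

Walking parent pointers from 4917a5a: reachable set = {4917a5a, 525a804, a3f8b4e}.
That is 3 commits.

3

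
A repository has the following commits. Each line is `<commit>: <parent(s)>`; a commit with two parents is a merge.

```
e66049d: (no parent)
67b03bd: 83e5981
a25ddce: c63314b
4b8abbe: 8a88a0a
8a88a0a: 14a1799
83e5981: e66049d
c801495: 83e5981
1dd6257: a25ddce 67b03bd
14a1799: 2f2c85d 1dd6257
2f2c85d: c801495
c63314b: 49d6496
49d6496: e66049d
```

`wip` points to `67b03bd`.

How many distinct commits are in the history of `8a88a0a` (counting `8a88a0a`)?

11

Walking parent pointers from 8a88a0a: reachable set = {14a1799, 1dd6257, 2f2c85d, 49d6496, 67b03bd, 83e5981, 8a88a0a, a25ddce, c63314b, c801495, e66049d}.
That is 11 commits.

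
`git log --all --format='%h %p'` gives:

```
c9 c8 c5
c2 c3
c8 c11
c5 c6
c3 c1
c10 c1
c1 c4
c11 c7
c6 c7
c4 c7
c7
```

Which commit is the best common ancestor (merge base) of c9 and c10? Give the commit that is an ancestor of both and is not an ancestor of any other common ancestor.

c7

Ancestors of c9: {c11, c5, c6, c7, c8, c9}.
Ancestors of c10: {c1, c10, c4, c7}.
Common ancestors: {c7}.
The only common ancestor is c7, so it is the merge base.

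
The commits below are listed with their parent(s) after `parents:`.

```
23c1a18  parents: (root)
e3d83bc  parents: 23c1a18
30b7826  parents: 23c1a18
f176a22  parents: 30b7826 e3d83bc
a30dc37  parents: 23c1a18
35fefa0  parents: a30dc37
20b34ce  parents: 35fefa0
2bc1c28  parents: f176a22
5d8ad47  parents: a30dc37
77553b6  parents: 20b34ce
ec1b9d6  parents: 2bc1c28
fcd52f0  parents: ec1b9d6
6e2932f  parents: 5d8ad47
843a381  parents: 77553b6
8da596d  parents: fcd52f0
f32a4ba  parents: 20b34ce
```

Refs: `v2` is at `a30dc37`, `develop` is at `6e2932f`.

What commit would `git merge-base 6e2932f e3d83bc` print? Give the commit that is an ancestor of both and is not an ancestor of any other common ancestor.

23c1a18

Ancestors of 6e2932f: {23c1a18, 5d8ad47, 6e2932f, a30dc37}.
Ancestors of e3d83bc: {23c1a18, e3d83bc}.
Common ancestors: {23c1a18}.
The only common ancestor is 23c1a18, so it is the merge base.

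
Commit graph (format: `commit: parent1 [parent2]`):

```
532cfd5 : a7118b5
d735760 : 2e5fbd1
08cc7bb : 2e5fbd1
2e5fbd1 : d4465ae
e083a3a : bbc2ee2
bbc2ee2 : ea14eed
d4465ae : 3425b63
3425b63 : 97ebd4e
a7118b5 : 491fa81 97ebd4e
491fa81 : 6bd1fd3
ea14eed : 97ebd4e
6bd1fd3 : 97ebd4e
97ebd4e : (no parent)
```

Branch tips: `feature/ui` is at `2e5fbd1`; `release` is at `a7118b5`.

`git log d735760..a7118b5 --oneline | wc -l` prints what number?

Reachable from a7118b5: {491fa81, 6bd1fd3, 97ebd4e, a7118b5}.
Reachable from d735760: {2e5fbd1, 3425b63, 97ebd4e, d4465ae, d735760}.
In a7118b5's history but not d735760's: {491fa81, 6bd1fd3, a7118b5} — 3 commits.

3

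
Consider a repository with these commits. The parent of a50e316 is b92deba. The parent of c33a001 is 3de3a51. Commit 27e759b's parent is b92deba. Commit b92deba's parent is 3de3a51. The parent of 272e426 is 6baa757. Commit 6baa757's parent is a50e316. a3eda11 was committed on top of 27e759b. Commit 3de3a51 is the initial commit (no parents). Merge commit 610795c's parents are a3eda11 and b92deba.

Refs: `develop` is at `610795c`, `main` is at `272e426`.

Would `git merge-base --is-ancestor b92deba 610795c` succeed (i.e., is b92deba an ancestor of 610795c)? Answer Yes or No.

Yes

Ancestors of 610795c (commits reachable by following parents): {27e759b, 3de3a51, 610795c, a3eda11, b92deba}.
b92deba is in that set, so it is an ancestor of 610795c.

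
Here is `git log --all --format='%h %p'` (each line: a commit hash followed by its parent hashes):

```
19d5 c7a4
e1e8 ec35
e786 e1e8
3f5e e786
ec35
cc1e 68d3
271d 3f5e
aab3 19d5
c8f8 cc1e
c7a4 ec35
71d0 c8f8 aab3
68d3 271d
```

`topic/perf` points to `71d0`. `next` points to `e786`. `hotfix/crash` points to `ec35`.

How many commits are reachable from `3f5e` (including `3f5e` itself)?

4

Walking parent pointers from 3f5e: reachable set = {3f5e, e1e8, e786, ec35}.
That is 4 commits.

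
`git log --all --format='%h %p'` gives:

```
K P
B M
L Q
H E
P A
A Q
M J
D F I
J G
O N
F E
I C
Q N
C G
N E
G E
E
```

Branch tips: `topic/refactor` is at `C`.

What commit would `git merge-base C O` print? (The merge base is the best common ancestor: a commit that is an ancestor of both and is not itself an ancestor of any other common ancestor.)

Ancestors of C: {C, E, G}.
Ancestors of O: {E, N, O}.
Common ancestors: {E}.
The only common ancestor is E, so it is the merge base.

E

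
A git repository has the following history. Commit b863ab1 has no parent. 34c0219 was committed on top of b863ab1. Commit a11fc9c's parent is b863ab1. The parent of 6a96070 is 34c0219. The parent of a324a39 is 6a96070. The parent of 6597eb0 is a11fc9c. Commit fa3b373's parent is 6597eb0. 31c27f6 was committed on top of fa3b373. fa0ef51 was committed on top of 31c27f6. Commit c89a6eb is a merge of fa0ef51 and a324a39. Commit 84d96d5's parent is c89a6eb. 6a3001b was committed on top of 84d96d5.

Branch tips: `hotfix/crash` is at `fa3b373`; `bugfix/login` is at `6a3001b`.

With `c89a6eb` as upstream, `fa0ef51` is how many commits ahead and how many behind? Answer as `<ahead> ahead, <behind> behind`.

0 ahead, 4 behind

Reachable from fa0ef51: {31c27f6, 6597eb0, a11fc9c, b863ab1, fa0ef51, fa3b373}.
Reachable from c89a6eb: {31c27f6, 34c0219, 6597eb0, 6a96070, a11fc9c, a324a39, b863ab1, c89a6eb, fa0ef51, fa3b373}.
Only in fa0ef51's history (ahead): {} — 0.
Only in c89a6eb's history (behind): {34c0219, 6a96070, a324a39, c89a6eb} — 4.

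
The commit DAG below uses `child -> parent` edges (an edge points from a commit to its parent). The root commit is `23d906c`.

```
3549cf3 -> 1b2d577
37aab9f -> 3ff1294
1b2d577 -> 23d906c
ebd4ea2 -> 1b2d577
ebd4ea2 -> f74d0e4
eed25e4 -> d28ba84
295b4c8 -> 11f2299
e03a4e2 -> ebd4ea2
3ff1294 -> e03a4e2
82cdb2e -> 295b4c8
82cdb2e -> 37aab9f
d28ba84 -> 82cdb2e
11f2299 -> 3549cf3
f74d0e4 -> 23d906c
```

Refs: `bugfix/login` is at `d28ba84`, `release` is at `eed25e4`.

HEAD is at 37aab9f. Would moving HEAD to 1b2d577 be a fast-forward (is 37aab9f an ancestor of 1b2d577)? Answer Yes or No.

No

A fast-forward from 37aab9f to 1b2d577 is possible iff 37aab9f is an ancestor of 1b2d577.
Ancestors of 1b2d577: {1b2d577, 23d906c}.
37aab9f is not among them, so fast-forward is not possible.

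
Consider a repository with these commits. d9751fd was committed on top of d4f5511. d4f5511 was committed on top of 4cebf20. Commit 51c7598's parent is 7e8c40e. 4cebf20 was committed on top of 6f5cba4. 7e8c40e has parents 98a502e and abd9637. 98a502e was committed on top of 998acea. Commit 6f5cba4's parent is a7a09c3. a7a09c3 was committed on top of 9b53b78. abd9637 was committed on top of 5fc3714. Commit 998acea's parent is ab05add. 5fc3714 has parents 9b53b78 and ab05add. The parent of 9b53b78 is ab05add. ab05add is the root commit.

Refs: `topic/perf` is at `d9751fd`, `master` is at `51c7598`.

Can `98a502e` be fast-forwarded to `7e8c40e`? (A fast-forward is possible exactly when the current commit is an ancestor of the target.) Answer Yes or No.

Yes

A fast-forward from 98a502e to 7e8c40e is possible iff 98a502e is an ancestor of 7e8c40e.
Ancestors of 7e8c40e: {5fc3714, 7e8c40e, 98a502e, 998acea, 9b53b78, ab05add, abd9637}.
98a502e is among them, so fast-forward is possible.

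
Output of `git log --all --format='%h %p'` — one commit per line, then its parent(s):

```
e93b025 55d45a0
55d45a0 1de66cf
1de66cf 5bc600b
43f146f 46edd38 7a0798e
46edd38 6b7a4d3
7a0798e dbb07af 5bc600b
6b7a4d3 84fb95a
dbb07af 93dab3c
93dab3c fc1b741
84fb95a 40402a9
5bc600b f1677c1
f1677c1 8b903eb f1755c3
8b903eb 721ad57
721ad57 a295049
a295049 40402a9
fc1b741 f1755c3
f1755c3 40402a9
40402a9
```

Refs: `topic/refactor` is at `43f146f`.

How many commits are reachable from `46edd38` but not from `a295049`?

Reachable from 46edd38: {40402a9, 46edd38, 6b7a4d3, 84fb95a}.
Reachable from a295049: {40402a9, a295049}.
In 46edd38's history but not a295049's: {46edd38, 6b7a4d3, 84fb95a} — 3 commits.

3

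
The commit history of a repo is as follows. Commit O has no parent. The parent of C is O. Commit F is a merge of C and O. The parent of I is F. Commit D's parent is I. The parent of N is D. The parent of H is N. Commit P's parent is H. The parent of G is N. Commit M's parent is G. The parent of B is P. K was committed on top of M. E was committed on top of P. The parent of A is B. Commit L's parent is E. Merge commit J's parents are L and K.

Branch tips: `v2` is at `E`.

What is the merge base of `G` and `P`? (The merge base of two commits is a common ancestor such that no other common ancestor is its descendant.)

Ancestors of G: {C, D, F, G, I, N, O}.
Ancestors of P: {C, D, F, H, I, N, O, P}.
Common ancestors: {C, D, F, I, N, O}.
Among these, N is not an ancestor of any other common ancestor — it is the merge base.

N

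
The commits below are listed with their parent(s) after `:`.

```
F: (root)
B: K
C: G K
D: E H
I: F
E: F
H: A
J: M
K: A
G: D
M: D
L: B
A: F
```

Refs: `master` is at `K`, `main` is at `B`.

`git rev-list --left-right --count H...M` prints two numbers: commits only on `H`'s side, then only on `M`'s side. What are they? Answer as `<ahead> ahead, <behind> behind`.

Reachable from H: {A, F, H}.
Reachable from M: {A, D, E, F, H, M}.
Only in H's history (ahead): {} — 0.
Only in M's history (behind): {D, E, M} — 3.

0 ahead, 3 behind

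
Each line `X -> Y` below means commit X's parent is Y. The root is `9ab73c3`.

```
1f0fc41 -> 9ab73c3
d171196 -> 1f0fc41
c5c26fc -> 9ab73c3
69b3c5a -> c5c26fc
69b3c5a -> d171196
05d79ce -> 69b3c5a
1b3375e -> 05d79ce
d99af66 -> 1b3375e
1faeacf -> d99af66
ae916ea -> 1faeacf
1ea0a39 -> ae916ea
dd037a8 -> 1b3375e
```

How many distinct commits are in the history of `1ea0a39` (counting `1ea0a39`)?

11

Walking parent pointers from 1ea0a39: reachable set = {05d79ce, 1b3375e, 1ea0a39, 1f0fc41, 1faeacf, 69b3c5a, 9ab73c3, ae916ea, c5c26fc, d171196, d99af66}.
That is 11 commits.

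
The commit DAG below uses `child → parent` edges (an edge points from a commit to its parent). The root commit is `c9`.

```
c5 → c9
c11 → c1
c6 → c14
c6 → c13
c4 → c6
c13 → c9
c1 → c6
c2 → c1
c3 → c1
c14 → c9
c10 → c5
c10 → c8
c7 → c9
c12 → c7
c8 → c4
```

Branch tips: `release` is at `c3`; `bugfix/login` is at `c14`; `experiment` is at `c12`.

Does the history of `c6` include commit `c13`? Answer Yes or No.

Ancestors of c6 (commits reachable by following parents): {c13, c14, c6, c9}.
c13 is in that set, so it is an ancestor of c6.

Yes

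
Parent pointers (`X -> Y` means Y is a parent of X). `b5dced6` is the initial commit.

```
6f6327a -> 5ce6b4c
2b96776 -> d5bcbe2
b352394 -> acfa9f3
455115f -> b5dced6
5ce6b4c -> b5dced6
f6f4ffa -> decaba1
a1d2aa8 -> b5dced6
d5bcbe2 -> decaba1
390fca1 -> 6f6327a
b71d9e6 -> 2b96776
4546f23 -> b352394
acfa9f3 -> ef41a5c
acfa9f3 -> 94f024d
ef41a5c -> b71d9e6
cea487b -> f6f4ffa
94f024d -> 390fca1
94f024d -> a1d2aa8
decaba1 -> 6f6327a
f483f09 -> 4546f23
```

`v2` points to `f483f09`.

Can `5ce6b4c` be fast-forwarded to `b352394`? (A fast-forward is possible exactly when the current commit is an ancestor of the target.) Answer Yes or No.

A fast-forward from 5ce6b4c to b352394 is possible iff 5ce6b4c is an ancestor of b352394.
Ancestors of b352394: {2b96776, 390fca1, 5ce6b4c, 6f6327a, 94f024d, a1d2aa8, acfa9f3, b352394, b5dced6, b71d9e6, d5bcbe2, decaba1, ef41a5c}.
5ce6b4c is among them, so fast-forward is possible.

Yes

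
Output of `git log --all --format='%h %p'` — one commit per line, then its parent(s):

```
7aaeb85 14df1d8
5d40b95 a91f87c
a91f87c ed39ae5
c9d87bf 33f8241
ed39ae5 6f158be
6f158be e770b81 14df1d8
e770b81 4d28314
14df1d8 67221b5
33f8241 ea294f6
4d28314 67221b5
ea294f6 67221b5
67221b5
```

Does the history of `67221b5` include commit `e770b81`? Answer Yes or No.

No

Ancestors of 67221b5: {67221b5}.
e770b81 is not in that set, so it is not an ancestor of 67221b5.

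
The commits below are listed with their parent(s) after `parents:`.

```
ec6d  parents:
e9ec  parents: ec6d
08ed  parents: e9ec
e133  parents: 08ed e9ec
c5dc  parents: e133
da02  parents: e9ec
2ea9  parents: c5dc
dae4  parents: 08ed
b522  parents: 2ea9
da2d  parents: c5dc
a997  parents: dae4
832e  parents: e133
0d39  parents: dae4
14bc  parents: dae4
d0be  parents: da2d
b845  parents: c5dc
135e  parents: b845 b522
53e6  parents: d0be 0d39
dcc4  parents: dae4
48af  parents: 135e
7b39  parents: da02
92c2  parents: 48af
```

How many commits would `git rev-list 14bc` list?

Walking parent pointers from 14bc: reachable set = {08ed, 14bc, dae4, e9ec, ec6d}.
That is 5 commits.

5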